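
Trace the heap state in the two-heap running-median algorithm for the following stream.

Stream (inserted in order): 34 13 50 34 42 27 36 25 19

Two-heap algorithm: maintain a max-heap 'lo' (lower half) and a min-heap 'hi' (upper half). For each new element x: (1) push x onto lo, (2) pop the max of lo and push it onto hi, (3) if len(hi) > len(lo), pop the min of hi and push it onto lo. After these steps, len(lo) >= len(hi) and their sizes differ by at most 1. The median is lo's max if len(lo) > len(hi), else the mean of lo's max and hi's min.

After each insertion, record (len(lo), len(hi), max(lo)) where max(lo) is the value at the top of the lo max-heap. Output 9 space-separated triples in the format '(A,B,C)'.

Step 1: insert 34 -> lo=[34] hi=[] -> (len(lo)=1, len(hi)=0, max(lo)=34)
Step 2: insert 13 -> lo=[13] hi=[34] -> (len(lo)=1, len(hi)=1, max(lo)=13)
Step 3: insert 50 -> lo=[13, 34] hi=[50] -> (len(lo)=2, len(hi)=1, max(lo)=34)
Step 4: insert 34 -> lo=[13, 34] hi=[34, 50] -> (len(lo)=2, len(hi)=2, max(lo)=34)
Step 5: insert 42 -> lo=[13, 34, 34] hi=[42, 50] -> (len(lo)=3, len(hi)=2, max(lo)=34)
Step 6: insert 27 -> lo=[13, 27, 34] hi=[34, 42, 50] -> (len(lo)=3, len(hi)=3, max(lo)=34)
Step 7: insert 36 -> lo=[13, 27, 34, 34] hi=[36, 42, 50] -> (len(lo)=4, len(hi)=3, max(lo)=34)
Step 8: insert 25 -> lo=[13, 25, 27, 34] hi=[34, 36, 42, 50] -> (len(lo)=4, len(hi)=4, max(lo)=34)
Step 9: insert 19 -> lo=[13, 19, 25, 27, 34] hi=[34, 36, 42, 50] -> (len(lo)=5, len(hi)=4, max(lo)=34)

Answer: (1,0,34) (1,1,13) (2,1,34) (2,2,34) (3,2,34) (3,3,34) (4,3,34) (4,4,34) (5,4,34)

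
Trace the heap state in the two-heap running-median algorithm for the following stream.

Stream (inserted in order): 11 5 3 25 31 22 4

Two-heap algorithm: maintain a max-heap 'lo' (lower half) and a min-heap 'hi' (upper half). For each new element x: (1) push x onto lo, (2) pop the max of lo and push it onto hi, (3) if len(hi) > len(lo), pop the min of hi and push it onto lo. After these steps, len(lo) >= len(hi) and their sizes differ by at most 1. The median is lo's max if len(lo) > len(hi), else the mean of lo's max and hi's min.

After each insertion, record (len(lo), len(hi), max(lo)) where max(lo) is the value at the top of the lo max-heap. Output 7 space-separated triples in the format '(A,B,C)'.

Answer: (1,0,11) (1,1,5) (2,1,5) (2,2,5) (3,2,11) (3,3,11) (4,3,11)

Derivation:
Step 1: insert 11 -> lo=[11] hi=[] -> (len(lo)=1, len(hi)=0, max(lo)=11)
Step 2: insert 5 -> lo=[5] hi=[11] -> (len(lo)=1, len(hi)=1, max(lo)=5)
Step 3: insert 3 -> lo=[3, 5] hi=[11] -> (len(lo)=2, len(hi)=1, max(lo)=5)
Step 4: insert 25 -> lo=[3, 5] hi=[11, 25] -> (len(lo)=2, len(hi)=2, max(lo)=5)
Step 5: insert 31 -> lo=[3, 5, 11] hi=[25, 31] -> (len(lo)=3, len(hi)=2, max(lo)=11)
Step 6: insert 22 -> lo=[3, 5, 11] hi=[22, 25, 31] -> (len(lo)=3, len(hi)=3, max(lo)=11)
Step 7: insert 4 -> lo=[3, 4, 5, 11] hi=[22, 25, 31] -> (len(lo)=4, len(hi)=3, max(lo)=11)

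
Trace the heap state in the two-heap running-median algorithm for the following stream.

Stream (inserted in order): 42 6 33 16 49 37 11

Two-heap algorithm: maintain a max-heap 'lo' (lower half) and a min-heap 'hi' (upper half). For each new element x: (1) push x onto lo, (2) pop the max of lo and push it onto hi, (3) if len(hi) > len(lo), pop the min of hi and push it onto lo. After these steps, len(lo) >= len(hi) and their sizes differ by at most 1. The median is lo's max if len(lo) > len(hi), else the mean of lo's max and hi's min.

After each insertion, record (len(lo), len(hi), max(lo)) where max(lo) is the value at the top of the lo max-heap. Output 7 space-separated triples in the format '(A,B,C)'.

Answer: (1,0,42) (1,1,6) (2,1,33) (2,2,16) (3,2,33) (3,3,33) (4,3,33)

Derivation:
Step 1: insert 42 -> lo=[42] hi=[] -> (len(lo)=1, len(hi)=0, max(lo)=42)
Step 2: insert 6 -> lo=[6] hi=[42] -> (len(lo)=1, len(hi)=1, max(lo)=6)
Step 3: insert 33 -> lo=[6, 33] hi=[42] -> (len(lo)=2, len(hi)=1, max(lo)=33)
Step 4: insert 16 -> lo=[6, 16] hi=[33, 42] -> (len(lo)=2, len(hi)=2, max(lo)=16)
Step 5: insert 49 -> lo=[6, 16, 33] hi=[42, 49] -> (len(lo)=3, len(hi)=2, max(lo)=33)
Step 6: insert 37 -> lo=[6, 16, 33] hi=[37, 42, 49] -> (len(lo)=3, len(hi)=3, max(lo)=33)
Step 7: insert 11 -> lo=[6, 11, 16, 33] hi=[37, 42, 49] -> (len(lo)=4, len(hi)=3, max(lo)=33)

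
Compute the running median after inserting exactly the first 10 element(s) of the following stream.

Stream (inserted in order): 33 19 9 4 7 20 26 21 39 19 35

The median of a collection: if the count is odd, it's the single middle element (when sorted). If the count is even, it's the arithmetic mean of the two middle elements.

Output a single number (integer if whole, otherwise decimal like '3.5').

Step 1: insert 33 -> lo=[33] (size 1, max 33) hi=[] (size 0) -> median=33
Step 2: insert 19 -> lo=[19] (size 1, max 19) hi=[33] (size 1, min 33) -> median=26
Step 3: insert 9 -> lo=[9, 19] (size 2, max 19) hi=[33] (size 1, min 33) -> median=19
Step 4: insert 4 -> lo=[4, 9] (size 2, max 9) hi=[19, 33] (size 2, min 19) -> median=14
Step 5: insert 7 -> lo=[4, 7, 9] (size 3, max 9) hi=[19, 33] (size 2, min 19) -> median=9
Step 6: insert 20 -> lo=[4, 7, 9] (size 3, max 9) hi=[19, 20, 33] (size 3, min 19) -> median=14
Step 7: insert 26 -> lo=[4, 7, 9, 19] (size 4, max 19) hi=[20, 26, 33] (size 3, min 20) -> median=19
Step 8: insert 21 -> lo=[4, 7, 9, 19] (size 4, max 19) hi=[20, 21, 26, 33] (size 4, min 20) -> median=19.5
Step 9: insert 39 -> lo=[4, 7, 9, 19, 20] (size 5, max 20) hi=[21, 26, 33, 39] (size 4, min 21) -> median=20
Step 10: insert 19 -> lo=[4, 7, 9, 19, 19] (size 5, max 19) hi=[20, 21, 26, 33, 39] (size 5, min 20) -> median=19.5

Answer: 19.5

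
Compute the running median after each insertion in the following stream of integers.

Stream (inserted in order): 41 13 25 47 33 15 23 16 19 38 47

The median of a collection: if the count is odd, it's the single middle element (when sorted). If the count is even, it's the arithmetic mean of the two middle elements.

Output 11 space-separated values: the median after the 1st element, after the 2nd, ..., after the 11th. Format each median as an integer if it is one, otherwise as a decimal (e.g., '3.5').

Answer: 41 27 25 33 33 29 25 24 23 24 25

Derivation:
Step 1: insert 41 -> lo=[41] (size 1, max 41) hi=[] (size 0) -> median=41
Step 2: insert 13 -> lo=[13] (size 1, max 13) hi=[41] (size 1, min 41) -> median=27
Step 3: insert 25 -> lo=[13, 25] (size 2, max 25) hi=[41] (size 1, min 41) -> median=25
Step 4: insert 47 -> lo=[13, 25] (size 2, max 25) hi=[41, 47] (size 2, min 41) -> median=33
Step 5: insert 33 -> lo=[13, 25, 33] (size 3, max 33) hi=[41, 47] (size 2, min 41) -> median=33
Step 6: insert 15 -> lo=[13, 15, 25] (size 3, max 25) hi=[33, 41, 47] (size 3, min 33) -> median=29
Step 7: insert 23 -> lo=[13, 15, 23, 25] (size 4, max 25) hi=[33, 41, 47] (size 3, min 33) -> median=25
Step 8: insert 16 -> lo=[13, 15, 16, 23] (size 4, max 23) hi=[25, 33, 41, 47] (size 4, min 25) -> median=24
Step 9: insert 19 -> lo=[13, 15, 16, 19, 23] (size 5, max 23) hi=[25, 33, 41, 47] (size 4, min 25) -> median=23
Step 10: insert 38 -> lo=[13, 15, 16, 19, 23] (size 5, max 23) hi=[25, 33, 38, 41, 47] (size 5, min 25) -> median=24
Step 11: insert 47 -> lo=[13, 15, 16, 19, 23, 25] (size 6, max 25) hi=[33, 38, 41, 47, 47] (size 5, min 33) -> median=25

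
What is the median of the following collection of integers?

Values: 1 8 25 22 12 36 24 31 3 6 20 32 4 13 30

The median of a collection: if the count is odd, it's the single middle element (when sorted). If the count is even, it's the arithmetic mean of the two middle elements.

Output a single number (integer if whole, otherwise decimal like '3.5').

Answer: 20

Derivation:
Step 1: insert 1 -> lo=[1] (size 1, max 1) hi=[] (size 0) -> median=1
Step 2: insert 8 -> lo=[1] (size 1, max 1) hi=[8] (size 1, min 8) -> median=4.5
Step 3: insert 25 -> lo=[1, 8] (size 2, max 8) hi=[25] (size 1, min 25) -> median=8
Step 4: insert 22 -> lo=[1, 8] (size 2, max 8) hi=[22, 25] (size 2, min 22) -> median=15
Step 5: insert 12 -> lo=[1, 8, 12] (size 3, max 12) hi=[22, 25] (size 2, min 22) -> median=12
Step 6: insert 36 -> lo=[1, 8, 12] (size 3, max 12) hi=[22, 25, 36] (size 3, min 22) -> median=17
Step 7: insert 24 -> lo=[1, 8, 12, 22] (size 4, max 22) hi=[24, 25, 36] (size 3, min 24) -> median=22
Step 8: insert 31 -> lo=[1, 8, 12, 22] (size 4, max 22) hi=[24, 25, 31, 36] (size 4, min 24) -> median=23
Step 9: insert 3 -> lo=[1, 3, 8, 12, 22] (size 5, max 22) hi=[24, 25, 31, 36] (size 4, min 24) -> median=22
Step 10: insert 6 -> lo=[1, 3, 6, 8, 12] (size 5, max 12) hi=[22, 24, 25, 31, 36] (size 5, min 22) -> median=17
Step 11: insert 20 -> lo=[1, 3, 6, 8, 12, 20] (size 6, max 20) hi=[22, 24, 25, 31, 36] (size 5, min 22) -> median=20
Step 12: insert 32 -> lo=[1, 3, 6, 8, 12, 20] (size 6, max 20) hi=[22, 24, 25, 31, 32, 36] (size 6, min 22) -> median=21
Step 13: insert 4 -> lo=[1, 3, 4, 6, 8, 12, 20] (size 7, max 20) hi=[22, 24, 25, 31, 32, 36] (size 6, min 22) -> median=20
Step 14: insert 13 -> lo=[1, 3, 4, 6, 8, 12, 13] (size 7, max 13) hi=[20, 22, 24, 25, 31, 32, 36] (size 7, min 20) -> median=16.5
Step 15: insert 30 -> lo=[1, 3, 4, 6, 8, 12, 13, 20] (size 8, max 20) hi=[22, 24, 25, 30, 31, 32, 36] (size 7, min 22) -> median=20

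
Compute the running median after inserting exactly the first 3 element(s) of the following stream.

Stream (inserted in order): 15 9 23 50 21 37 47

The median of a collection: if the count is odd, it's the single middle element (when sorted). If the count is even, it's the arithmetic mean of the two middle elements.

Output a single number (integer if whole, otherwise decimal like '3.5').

Answer: 15

Derivation:
Step 1: insert 15 -> lo=[15] (size 1, max 15) hi=[] (size 0) -> median=15
Step 2: insert 9 -> lo=[9] (size 1, max 9) hi=[15] (size 1, min 15) -> median=12
Step 3: insert 23 -> lo=[9, 15] (size 2, max 15) hi=[23] (size 1, min 23) -> median=15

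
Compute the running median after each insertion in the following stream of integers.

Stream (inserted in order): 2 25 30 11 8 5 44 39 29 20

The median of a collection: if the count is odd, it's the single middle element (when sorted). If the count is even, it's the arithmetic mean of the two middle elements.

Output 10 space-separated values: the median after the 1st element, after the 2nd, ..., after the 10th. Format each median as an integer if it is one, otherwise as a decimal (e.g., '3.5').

Answer: 2 13.5 25 18 11 9.5 11 18 25 22.5

Derivation:
Step 1: insert 2 -> lo=[2] (size 1, max 2) hi=[] (size 0) -> median=2
Step 2: insert 25 -> lo=[2] (size 1, max 2) hi=[25] (size 1, min 25) -> median=13.5
Step 3: insert 30 -> lo=[2, 25] (size 2, max 25) hi=[30] (size 1, min 30) -> median=25
Step 4: insert 11 -> lo=[2, 11] (size 2, max 11) hi=[25, 30] (size 2, min 25) -> median=18
Step 5: insert 8 -> lo=[2, 8, 11] (size 3, max 11) hi=[25, 30] (size 2, min 25) -> median=11
Step 6: insert 5 -> lo=[2, 5, 8] (size 3, max 8) hi=[11, 25, 30] (size 3, min 11) -> median=9.5
Step 7: insert 44 -> lo=[2, 5, 8, 11] (size 4, max 11) hi=[25, 30, 44] (size 3, min 25) -> median=11
Step 8: insert 39 -> lo=[2, 5, 8, 11] (size 4, max 11) hi=[25, 30, 39, 44] (size 4, min 25) -> median=18
Step 9: insert 29 -> lo=[2, 5, 8, 11, 25] (size 5, max 25) hi=[29, 30, 39, 44] (size 4, min 29) -> median=25
Step 10: insert 20 -> lo=[2, 5, 8, 11, 20] (size 5, max 20) hi=[25, 29, 30, 39, 44] (size 5, min 25) -> median=22.5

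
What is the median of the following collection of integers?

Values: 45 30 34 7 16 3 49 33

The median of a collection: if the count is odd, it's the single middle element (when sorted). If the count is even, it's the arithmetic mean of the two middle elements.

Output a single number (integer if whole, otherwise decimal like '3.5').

Step 1: insert 45 -> lo=[45] (size 1, max 45) hi=[] (size 0) -> median=45
Step 2: insert 30 -> lo=[30] (size 1, max 30) hi=[45] (size 1, min 45) -> median=37.5
Step 3: insert 34 -> lo=[30, 34] (size 2, max 34) hi=[45] (size 1, min 45) -> median=34
Step 4: insert 7 -> lo=[7, 30] (size 2, max 30) hi=[34, 45] (size 2, min 34) -> median=32
Step 5: insert 16 -> lo=[7, 16, 30] (size 3, max 30) hi=[34, 45] (size 2, min 34) -> median=30
Step 6: insert 3 -> lo=[3, 7, 16] (size 3, max 16) hi=[30, 34, 45] (size 3, min 30) -> median=23
Step 7: insert 49 -> lo=[3, 7, 16, 30] (size 4, max 30) hi=[34, 45, 49] (size 3, min 34) -> median=30
Step 8: insert 33 -> lo=[3, 7, 16, 30] (size 4, max 30) hi=[33, 34, 45, 49] (size 4, min 33) -> median=31.5

Answer: 31.5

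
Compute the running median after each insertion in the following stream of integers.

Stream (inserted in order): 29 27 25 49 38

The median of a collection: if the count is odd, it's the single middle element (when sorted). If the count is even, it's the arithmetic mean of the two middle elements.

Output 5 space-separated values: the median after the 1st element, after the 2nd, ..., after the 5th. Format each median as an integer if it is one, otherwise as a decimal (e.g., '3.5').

Answer: 29 28 27 28 29

Derivation:
Step 1: insert 29 -> lo=[29] (size 1, max 29) hi=[] (size 0) -> median=29
Step 2: insert 27 -> lo=[27] (size 1, max 27) hi=[29] (size 1, min 29) -> median=28
Step 3: insert 25 -> lo=[25, 27] (size 2, max 27) hi=[29] (size 1, min 29) -> median=27
Step 4: insert 49 -> lo=[25, 27] (size 2, max 27) hi=[29, 49] (size 2, min 29) -> median=28
Step 5: insert 38 -> lo=[25, 27, 29] (size 3, max 29) hi=[38, 49] (size 2, min 38) -> median=29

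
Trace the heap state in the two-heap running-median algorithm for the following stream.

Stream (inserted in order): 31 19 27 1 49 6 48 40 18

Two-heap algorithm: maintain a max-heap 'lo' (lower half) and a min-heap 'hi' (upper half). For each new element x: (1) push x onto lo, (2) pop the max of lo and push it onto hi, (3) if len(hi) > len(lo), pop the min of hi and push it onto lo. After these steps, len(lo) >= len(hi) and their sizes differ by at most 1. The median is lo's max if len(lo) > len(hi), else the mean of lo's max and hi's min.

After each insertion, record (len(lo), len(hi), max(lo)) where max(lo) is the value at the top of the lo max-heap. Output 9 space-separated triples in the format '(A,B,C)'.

Step 1: insert 31 -> lo=[31] hi=[] -> (len(lo)=1, len(hi)=0, max(lo)=31)
Step 2: insert 19 -> lo=[19] hi=[31] -> (len(lo)=1, len(hi)=1, max(lo)=19)
Step 3: insert 27 -> lo=[19, 27] hi=[31] -> (len(lo)=2, len(hi)=1, max(lo)=27)
Step 4: insert 1 -> lo=[1, 19] hi=[27, 31] -> (len(lo)=2, len(hi)=2, max(lo)=19)
Step 5: insert 49 -> lo=[1, 19, 27] hi=[31, 49] -> (len(lo)=3, len(hi)=2, max(lo)=27)
Step 6: insert 6 -> lo=[1, 6, 19] hi=[27, 31, 49] -> (len(lo)=3, len(hi)=3, max(lo)=19)
Step 7: insert 48 -> lo=[1, 6, 19, 27] hi=[31, 48, 49] -> (len(lo)=4, len(hi)=3, max(lo)=27)
Step 8: insert 40 -> lo=[1, 6, 19, 27] hi=[31, 40, 48, 49] -> (len(lo)=4, len(hi)=4, max(lo)=27)
Step 9: insert 18 -> lo=[1, 6, 18, 19, 27] hi=[31, 40, 48, 49] -> (len(lo)=5, len(hi)=4, max(lo)=27)

Answer: (1,0,31) (1,1,19) (2,1,27) (2,2,19) (3,2,27) (3,3,19) (4,3,27) (4,4,27) (5,4,27)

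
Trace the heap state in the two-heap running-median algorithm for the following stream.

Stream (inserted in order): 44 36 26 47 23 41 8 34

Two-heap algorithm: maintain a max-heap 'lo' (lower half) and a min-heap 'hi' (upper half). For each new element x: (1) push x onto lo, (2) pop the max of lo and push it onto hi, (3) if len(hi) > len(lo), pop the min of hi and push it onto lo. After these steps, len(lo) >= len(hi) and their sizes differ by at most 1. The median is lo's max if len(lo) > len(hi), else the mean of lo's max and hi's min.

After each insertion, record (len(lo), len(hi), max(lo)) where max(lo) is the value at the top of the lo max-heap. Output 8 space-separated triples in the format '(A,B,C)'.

Step 1: insert 44 -> lo=[44] hi=[] -> (len(lo)=1, len(hi)=0, max(lo)=44)
Step 2: insert 36 -> lo=[36] hi=[44] -> (len(lo)=1, len(hi)=1, max(lo)=36)
Step 3: insert 26 -> lo=[26, 36] hi=[44] -> (len(lo)=2, len(hi)=1, max(lo)=36)
Step 4: insert 47 -> lo=[26, 36] hi=[44, 47] -> (len(lo)=2, len(hi)=2, max(lo)=36)
Step 5: insert 23 -> lo=[23, 26, 36] hi=[44, 47] -> (len(lo)=3, len(hi)=2, max(lo)=36)
Step 6: insert 41 -> lo=[23, 26, 36] hi=[41, 44, 47] -> (len(lo)=3, len(hi)=3, max(lo)=36)
Step 7: insert 8 -> lo=[8, 23, 26, 36] hi=[41, 44, 47] -> (len(lo)=4, len(hi)=3, max(lo)=36)
Step 8: insert 34 -> lo=[8, 23, 26, 34] hi=[36, 41, 44, 47] -> (len(lo)=4, len(hi)=4, max(lo)=34)

Answer: (1,0,44) (1,1,36) (2,1,36) (2,2,36) (3,2,36) (3,3,36) (4,3,36) (4,4,34)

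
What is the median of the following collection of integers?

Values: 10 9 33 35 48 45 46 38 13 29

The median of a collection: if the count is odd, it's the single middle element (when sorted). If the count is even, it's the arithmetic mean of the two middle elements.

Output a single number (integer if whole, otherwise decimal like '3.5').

Answer: 34

Derivation:
Step 1: insert 10 -> lo=[10] (size 1, max 10) hi=[] (size 0) -> median=10
Step 2: insert 9 -> lo=[9] (size 1, max 9) hi=[10] (size 1, min 10) -> median=9.5
Step 3: insert 33 -> lo=[9, 10] (size 2, max 10) hi=[33] (size 1, min 33) -> median=10
Step 4: insert 35 -> lo=[9, 10] (size 2, max 10) hi=[33, 35] (size 2, min 33) -> median=21.5
Step 5: insert 48 -> lo=[9, 10, 33] (size 3, max 33) hi=[35, 48] (size 2, min 35) -> median=33
Step 6: insert 45 -> lo=[9, 10, 33] (size 3, max 33) hi=[35, 45, 48] (size 3, min 35) -> median=34
Step 7: insert 46 -> lo=[9, 10, 33, 35] (size 4, max 35) hi=[45, 46, 48] (size 3, min 45) -> median=35
Step 8: insert 38 -> lo=[9, 10, 33, 35] (size 4, max 35) hi=[38, 45, 46, 48] (size 4, min 38) -> median=36.5
Step 9: insert 13 -> lo=[9, 10, 13, 33, 35] (size 5, max 35) hi=[38, 45, 46, 48] (size 4, min 38) -> median=35
Step 10: insert 29 -> lo=[9, 10, 13, 29, 33] (size 5, max 33) hi=[35, 38, 45, 46, 48] (size 5, min 35) -> median=34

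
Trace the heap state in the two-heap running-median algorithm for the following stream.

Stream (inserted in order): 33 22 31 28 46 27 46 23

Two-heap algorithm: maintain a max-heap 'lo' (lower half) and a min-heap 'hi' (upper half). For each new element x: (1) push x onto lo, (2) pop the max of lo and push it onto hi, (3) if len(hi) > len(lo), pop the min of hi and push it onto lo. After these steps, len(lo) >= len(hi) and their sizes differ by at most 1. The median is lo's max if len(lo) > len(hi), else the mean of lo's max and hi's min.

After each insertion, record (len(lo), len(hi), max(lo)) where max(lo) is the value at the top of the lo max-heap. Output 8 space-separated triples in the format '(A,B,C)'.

Answer: (1,0,33) (1,1,22) (2,1,31) (2,2,28) (3,2,31) (3,3,28) (4,3,31) (4,4,28)

Derivation:
Step 1: insert 33 -> lo=[33] hi=[] -> (len(lo)=1, len(hi)=0, max(lo)=33)
Step 2: insert 22 -> lo=[22] hi=[33] -> (len(lo)=1, len(hi)=1, max(lo)=22)
Step 3: insert 31 -> lo=[22, 31] hi=[33] -> (len(lo)=2, len(hi)=1, max(lo)=31)
Step 4: insert 28 -> lo=[22, 28] hi=[31, 33] -> (len(lo)=2, len(hi)=2, max(lo)=28)
Step 5: insert 46 -> lo=[22, 28, 31] hi=[33, 46] -> (len(lo)=3, len(hi)=2, max(lo)=31)
Step 6: insert 27 -> lo=[22, 27, 28] hi=[31, 33, 46] -> (len(lo)=3, len(hi)=3, max(lo)=28)
Step 7: insert 46 -> lo=[22, 27, 28, 31] hi=[33, 46, 46] -> (len(lo)=4, len(hi)=3, max(lo)=31)
Step 8: insert 23 -> lo=[22, 23, 27, 28] hi=[31, 33, 46, 46] -> (len(lo)=4, len(hi)=4, max(lo)=28)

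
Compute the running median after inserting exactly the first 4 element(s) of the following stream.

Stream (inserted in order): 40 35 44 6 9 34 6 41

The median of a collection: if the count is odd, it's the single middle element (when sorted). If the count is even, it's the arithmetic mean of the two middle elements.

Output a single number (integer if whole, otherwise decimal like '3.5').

Answer: 37.5

Derivation:
Step 1: insert 40 -> lo=[40] (size 1, max 40) hi=[] (size 0) -> median=40
Step 2: insert 35 -> lo=[35] (size 1, max 35) hi=[40] (size 1, min 40) -> median=37.5
Step 3: insert 44 -> lo=[35, 40] (size 2, max 40) hi=[44] (size 1, min 44) -> median=40
Step 4: insert 6 -> lo=[6, 35] (size 2, max 35) hi=[40, 44] (size 2, min 40) -> median=37.5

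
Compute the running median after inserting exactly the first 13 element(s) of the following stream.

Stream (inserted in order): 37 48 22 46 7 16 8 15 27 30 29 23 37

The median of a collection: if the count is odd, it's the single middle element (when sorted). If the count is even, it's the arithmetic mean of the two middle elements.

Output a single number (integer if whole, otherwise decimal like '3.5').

Step 1: insert 37 -> lo=[37] (size 1, max 37) hi=[] (size 0) -> median=37
Step 2: insert 48 -> lo=[37] (size 1, max 37) hi=[48] (size 1, min 48) -> median=42.5
Step 3: insert 22 -> lo=[22, 37] (size 2, max 37) hi=[48] (size 1, min 48) -> median=37
Step 4: insert 46 -> lo=[22, 37] (size 2, max 37) hi=[46, 48] (size 2, min 46) -> median=41.5
Step 5: insert 7 -> lo=[7, 22, 37] (size 3, max 37) hi=[46, 48] (size 2, min 46) -> median=37
Step 6: insert 16 -> lo=[7, 16, 22] (size 3, max 22) hi=[37, 46, 48] (size 3, min 37) -> median=29.5
Step 7: insert 8 -> lo=[7, 8, 16, 22] (size 4, max 22) hi=[37, 46, 48] (size 3, min 37) -> median=22
Step 8: insert 15 -> lo=[7, 8, 15, 16] (size 4, max 16) hi=[22, 37, 46, 48] (size 4, min 22) -> median=19
Step 9: insert 27 -> lo=[7, 8, 15, 16, 22] (size 5, max 22) hi=[27, 37, 46, 48] (size 4, min 27) -> median=22
Step 10: insert 30 -> lo=[7, 8, 15, 16, 22] (size 5, max 22) hi=[27, 30, 37, 46, 48] (size 5, min 27) -> median=24.5
Step 11: insert 29 -> lo=[7, 8, 15, 16, 22, 27] (size 6, max 27) hi=[29, 30, 37, 46, 48] (size 5, min 29) -> median=27
Step 12: insert 23 -> lo=[7, 8, 15, 16, 22, 23] (size 6, max 23) hi=[27, 29, 30, 37, 46, 48] (size 6, min 27) -> median=25
Step 13: insert 37 -> lo=[7, 8, 15, 16, 22, 23, 27] (size 7, max 27) hi=[29, 30, 37, 37, 46, 48] (size 6, min 29) -> median=27

Answer: 27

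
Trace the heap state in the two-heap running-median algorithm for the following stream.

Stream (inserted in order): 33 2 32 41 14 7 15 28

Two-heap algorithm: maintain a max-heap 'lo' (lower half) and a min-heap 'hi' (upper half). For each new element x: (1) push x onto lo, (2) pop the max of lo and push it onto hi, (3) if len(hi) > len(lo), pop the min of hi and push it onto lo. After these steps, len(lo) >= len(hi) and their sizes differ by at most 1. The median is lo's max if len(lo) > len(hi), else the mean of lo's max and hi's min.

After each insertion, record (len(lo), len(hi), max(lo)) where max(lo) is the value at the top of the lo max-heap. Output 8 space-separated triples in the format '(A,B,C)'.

Step 1: insert 33 -> lo=[33] hi=[] -> (len(lo)=1, len(hi)=0, max(lo)=33)
Step 2: insert 2 -> lo=[2] hi=[33] -> (len(lo)=1, len(hi)=1, max(lo)=2)
Step 3: insert 32 -> lo=[2, 32] hi=[33] -> (len(lo)=2, len(hi)=1, max(lo)=32)
Step 4: insert 41 -> lo=[2, 32] hi=[33, 41] -> (len(lo)=2, len(hi)=2, max(lo)=32)
Step 5: insert 14 -> lo=[2, 14, 32] hi=[33, 41] -> (len(lo)=3, len(hi)=2, max(lo)=32)
Step 6: insert 7 -> lo=[2, 7, 14] hi=[32, 33, 41] -> (len(lo)=3, len(hi)=3, max(lo)=14)
Step 7: insert 15 -> lo=[2, 7, 14, 15] hi=[32, 33, 41] -> (len(lo)=4, len(hi)=3, max(lo)=15)
Step 8: insert 28 -> lo=[2, 7, 14, 15] hi=[28, 32, 33, 41] -> (len(lo)=4, len(hi)=4, max(lo)=15)

Answer: (1,0,33) (1,1,2) (2,1,32) (2,2,32) (3,2,32) (3,3,14) (4,3,15) (4,4,15)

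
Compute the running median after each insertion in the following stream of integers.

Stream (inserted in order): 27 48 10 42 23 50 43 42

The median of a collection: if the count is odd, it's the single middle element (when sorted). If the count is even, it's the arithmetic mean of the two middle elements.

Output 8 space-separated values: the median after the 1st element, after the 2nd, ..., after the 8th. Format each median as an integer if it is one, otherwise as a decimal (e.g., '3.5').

Answer: 27 37.5 27 34.5 27 34.5 42 42

Derivation:
Step 1: insert 27 -> lo=[27] (size 1, max 27) hi=[] (size 0) -> median=27
Step 2: insert 48 -> lo=[27] (size 1, max 27) hi=[48] (size 1, min 48) -> median=37.5
Step 3: insert 10 -> lo=[10, 27] (size 2, max 27) hi=[48] (size 1, min 48) -> median=27
Step 4: insert 42 -> lo=[10, 27] (size 2, max 27) hi=[42, 48] (size 2, min 42) -> median=34.5
Step 5: insert 23 -> lo=[10, 23, 27] (size 3, max 27) hi=[42, 48] (size 2, min 42) -> median=27
Step 6: insert 50 -> lo=[10, 23, 27] (size 3, max 27) hi=[42, 48, 50] (size 3, min 42) -> median=34.5
Step 7: insert 43 -> lo=[10, 23, 27, 42] (size 4, max 42) hi=[43, 48, 50] (size 3, min 43) -> median=42
Step 8: insert 42 -> lo=[10, 23, 27, 42] (size 4, max 42) hi=[42, 43, 48, 50] (size 4, min 42) -> median=42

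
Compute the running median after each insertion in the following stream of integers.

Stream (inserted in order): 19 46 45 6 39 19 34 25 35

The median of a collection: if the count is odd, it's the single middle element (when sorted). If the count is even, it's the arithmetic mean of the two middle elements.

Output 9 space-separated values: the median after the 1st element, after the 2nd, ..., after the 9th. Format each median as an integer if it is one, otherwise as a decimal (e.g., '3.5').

Step 1: insert 19 -> lo=[19] (size 1, max 19) hi=[] (size 0) -> median=19
Step 2: insert 46 -> lo=[19] (size 1, max 19) hi=[46] (size 1, min 46) -> median=32.5
Step 3: insert 45 -> lo=[19, 45] (size 2, max 45) hi=[46] (size 1, min 46) -> median=45
Step 4: insert 6 -> lo=[6, 19] (size 2, max 19) hi=[45, 46] (size 2, min 45) -> median=32
Step 5: insert 39 -> lo=[6, 19, 39] (size 3, max 39) hi=[45, 46] (size 2, min 45) -> median=39
Step 6: insert 19 -> lo=[6, 19, 19] (size 3, max 19) hi=[39, 45, 46] (size 3, min 39) -> median=29
Step 7: insert 34 -> lo=[6, 19, 19, 34] (size 4, max 34) hi=[39, 45, 46] (size 3, min 39) -> median=34
Step 8: insert 25 -> lo=[6, 19, 19, 25] (size 4, max 25) hi=[34, 39, 45, 46] (size 4, min 34) -> median=29.5
Step 9: insert 35 -> lo=[6, 19, 19, 25, 34] (size 5, max 34) hi=[35, 39, 45, 46] (size 4, min 35) -> median=34

Answer: 19 32.5 45 32 39 29 34 29.5 34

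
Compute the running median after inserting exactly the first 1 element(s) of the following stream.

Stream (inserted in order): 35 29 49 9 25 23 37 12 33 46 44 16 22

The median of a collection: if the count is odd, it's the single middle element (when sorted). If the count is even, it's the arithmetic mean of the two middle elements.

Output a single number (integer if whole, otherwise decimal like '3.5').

Step 1: insert 35 -> lo=[35] (size 1, max 35) hi=[] (size 0) -> median=35

Answer: 35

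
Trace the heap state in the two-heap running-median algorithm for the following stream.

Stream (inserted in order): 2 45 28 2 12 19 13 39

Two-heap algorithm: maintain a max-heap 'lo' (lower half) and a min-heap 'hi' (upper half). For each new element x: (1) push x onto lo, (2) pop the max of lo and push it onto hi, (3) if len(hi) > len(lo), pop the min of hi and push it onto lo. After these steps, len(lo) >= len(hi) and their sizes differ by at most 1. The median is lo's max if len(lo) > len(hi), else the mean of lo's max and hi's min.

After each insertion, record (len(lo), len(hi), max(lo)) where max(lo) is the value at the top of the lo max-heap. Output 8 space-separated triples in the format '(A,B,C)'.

Step 1: insert 2 -> lo=[2] hi=[] -> (len(lo)=1, len(hi)=0, max(lo)=2)
Step 2: insert 45 -> lo=[2] hi=[45] -> (len(lo)=1, len(hi)=1, max(lo)=2)
Step 3: insert 28 -> lo=[2, 28] hi=[45] -> (len(lo)=2, len(hi)=1, max(lo)=28)
Step 4: insert 2 -> lo=[2, 2] hi=[28, 45] -> (len(lo)=2, len(hi)=2, max(lo)=2)
Step 5: insert 12 -> lo=[2, 2, 12] hi=[28, 45] -> (len(lo)=3, len(hi)=2, max(lo)=12)
Step 6: insert 19 -> lo=[2, 2, 12] hi=[19, 28, 45] -> (len(lo)=3, len(hi)=3, max(lo)=12)
Step 7: insert 13 -> lo=[2, 2, 12, 13] hi=[19, 28, 45] -> (len(lo)=4, len(hi)=3, max(lo)=13)
Step 8: insert 39 -> lo=[2, 2, 12, 13] hi=[19, 28, 39, 45] -> (len(lo)=4, len(hi)=4, max(lo)=13)

Answer: (1,0,2) (1,1,2) (2,1,28) (2,2,2) (3,2,12) (3,3,12) (4,3,13) (4,4,13)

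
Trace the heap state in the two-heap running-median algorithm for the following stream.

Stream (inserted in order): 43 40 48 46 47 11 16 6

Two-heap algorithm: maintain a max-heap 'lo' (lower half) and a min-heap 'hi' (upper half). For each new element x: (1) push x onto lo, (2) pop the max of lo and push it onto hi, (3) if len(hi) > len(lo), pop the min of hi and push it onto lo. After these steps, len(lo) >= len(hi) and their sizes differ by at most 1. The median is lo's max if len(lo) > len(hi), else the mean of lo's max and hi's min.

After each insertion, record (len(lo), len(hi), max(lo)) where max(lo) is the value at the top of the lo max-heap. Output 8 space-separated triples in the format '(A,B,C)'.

Step 1: insert 43 -> lo=[43] hi=[] -> (len(lo)=1, len(hi)=0, max(lo)=43)
Step 2: insert 40 -> lo=[40] hi=[43] -> (len(lo)=1, len(hi)=1, max(lo)=40)
Step 3: insert 48 -> lo=[40, 43] hi=[48] -> (len(lo)=2, len(hi)=1, max(lo)=43)
Step 4: insert 46 -> lo=[40, 43] hi=[46, 48] -> (len(lo)=2, len(hi)=2, max(lo)=43)
Step 5: insert 47 -> lo=[40, 43, 46] hi=[47, 48] -> (len(lo)=3, len(hi)=2, max(lo)=46)
Step 6: insert 11 -> lo=[11, 40, 43] hi=[46, 47, 48] -> (len(lo)=3, len(hi)=3, max(lo)=43)
Step 7: insert 16 -> lo=[11, 16, 40, 43] hi=[46, 47, 48] -> (len(lo)=4, len(hi)=3, max(lo)=43)
Step 8: insert 6 -> lo=[6, 11, 16, 40] hi=[43, 46, 47, 48] -> (len(lo)=4, len(hi)=4, max(lo)=40)

Answer: (1,0,43) (1,1,40) (2,1,43) (2,2,43) (3,2,46) (3,3,43) (4,3,43) (4,4,40)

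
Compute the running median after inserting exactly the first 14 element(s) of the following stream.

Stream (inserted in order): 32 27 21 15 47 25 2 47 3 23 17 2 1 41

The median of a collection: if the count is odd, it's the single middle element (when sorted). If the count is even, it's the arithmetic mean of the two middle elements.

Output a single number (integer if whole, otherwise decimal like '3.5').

Answer: 22

Derivation:
Step 1: insert 32 -> lo=[32] (size 1, max 32) hi=[] (size 0) -> median=32
Step 2: insert 27 -> lo=[27] (size 1, max 27) hi=[32] (size 1, min 32) -> median=29.5
Step 3: insert 21 -> lo=[21, 27] (size 2, max 27) hi=[32] (size 1, min 32) -> median=27
Step 4: insert 15 -> lo=[15, 21] (size 2, max 21) hi=[27, 32] (size 2, min 27) -> median=24
Step 5: insert 47 -> lo=[15, 21, 27] (size 3, max 27) hi=[32, 47] (size 2, min 32) -> median=27
Step 6: insert 25 -> lo=[15, 21, 25] (size 3, max 25) hi=[27, 32, 47] (size 3, min 27) -> median=26
Step 7: insert 2 -> lo=[2, 15, 21, 25] (size 4, max 25) hi=[27, 32, 47] (size 3, min 27) -> median=25
Step 8: insert 47 -> lo=[2, 15, 21, 25] (size 4, max 25) hi=[27, 32, 47, 47] (size 4, min 27) -> median=26
Step 9: insert 3 -> lo=[2, 3, 15, 21, 25] (size 5, max 25) hi=[27, 32, 47, 47] (size 4, min 27) -> median=25
Step 10: insert 23 -> lo=[2, 3, 15, 21, 23] (size 5, max 23) hi=[25, 27, 32, 47, 47] (size 5, min 25) -> median=24
Step 11: insert 17 -> lo=[2, 3, 15, 17, 21, 23] (size 6, max 23) hi=[25, 27, 32, 47, 47] (size 5, min 25) -> median=23
Step 12: insert 2 -> lo=[2, 2, 3, 15, 17, 21] (size 6, max 21) hi=[23, 25, 27, 32, 47, 47] (size 6, min 23) -> median=22
Step 13: insert 1 -> lo=[1, 2, 2, 3, 15, 17, 21] (size 7, max 21) hi=[23, 25, 27, 32, 47, 47] (size 6, min 23) -> median=21
Step 14: insert 41 -> lo=[1, 2, 2, 3, 15, 17, 21] (size 7, max 21) hi=[23, 25, 27, 32, 41, 47, 47] (size 7, min 23) -> median=22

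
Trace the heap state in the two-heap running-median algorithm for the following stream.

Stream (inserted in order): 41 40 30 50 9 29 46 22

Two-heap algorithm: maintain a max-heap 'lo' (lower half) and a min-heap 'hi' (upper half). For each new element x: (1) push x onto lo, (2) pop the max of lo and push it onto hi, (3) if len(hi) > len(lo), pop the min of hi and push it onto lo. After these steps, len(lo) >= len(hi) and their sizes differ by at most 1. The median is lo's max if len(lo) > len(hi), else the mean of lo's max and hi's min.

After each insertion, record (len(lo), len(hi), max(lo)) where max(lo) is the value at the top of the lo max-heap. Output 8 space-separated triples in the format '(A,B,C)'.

Answer: (1,0,41) (1,1,40) (2,1,40) (2,2,40) (3,2,40) (3,3,30) (4,3,40) (4,4,30)

Derivation:
Step 1: insert 41 -> lo=[41] hi=[] -> (len(lo)=1, len(hi)=0, max(lo)=41)
Step 2: insert 40 -> lo=[40] hi=[41] -> (len(lo)=1, len(hi)=1, max(lo)=40)
Step 3: insert 30 -> lo=[30, 40] hi=[41] -> (len(lo)=2, len(hi)=1, max(lo)=40)
Step 4: insert 50 -> lo=[30, 40] hi=[41, 50] -> (len(lo)=2, len(hi)=2, max(lo)=40)
Step 5: insert 9 -> lo=[9, 30, 40] hi=[41, 50] -> (len(lo)=3, len(hi)=2, max(lo)=40)
Step 6: insert 29 -> lo=[9, 29, 30] hi=[40, 41, 50] -> (len(lo)=3, len(hi)=3, max(lo)=30)
Step 7: insert 46 -> lo=[9, 29, 30, 40] hi=[41, 46, 50] -> (len(lo)=4, len(hi)=3, max(lo)=40)
Step 8: insert 22 -> lo=[9, 22, 29, 30] hi=[40, 41, 46, 50] -> (len(lo)=4, len(hi)=4, max(lo)=30)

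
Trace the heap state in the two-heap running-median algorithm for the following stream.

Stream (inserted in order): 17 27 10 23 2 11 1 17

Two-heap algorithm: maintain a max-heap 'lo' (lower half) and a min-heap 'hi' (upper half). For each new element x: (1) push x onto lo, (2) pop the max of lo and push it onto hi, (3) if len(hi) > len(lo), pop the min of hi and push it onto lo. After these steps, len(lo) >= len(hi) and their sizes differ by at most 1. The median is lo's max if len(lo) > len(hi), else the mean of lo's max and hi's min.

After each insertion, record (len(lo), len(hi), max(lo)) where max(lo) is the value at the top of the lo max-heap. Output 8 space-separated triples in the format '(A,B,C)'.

Step 1: insert 17 -> lo=[17] hi=[] -> (len(lo)=1, len(hi)=0, max(lo)=17)
Step 2: insert 27 -> lo=[17] hi=[27] -> (len(lo)=1, len(hi)=1, max(lo)=17)
Step 3: insert 10 -> lo=[10, 17] hi=[27] -> (len(lo)=2, len(hi)=1, max(lo)=17)
Step 4: insert 23 -> lo=[10, 17] hi=[23, 27] -> (len(lo)=2, len(hi)=2, max(lo)=17)
Step 5: insert 2 -> lo=[2, 10, 17] hi=[23, 27] -> (len(lo)=3, len(hi)=2, max(lo)=17)
Step 6: insert 11 -> lo=[2, 10, 11] hi=[17, 23, 27] -> (len(lo)=3, len(hi)=3, max(lo)=11)
Step 7: insert 1 -> lo=[1, 2, 10, 11] hi=[17, 23, 27] -> (len(lo)=4, len(hi)=3, max(lo)=11)
Step 8: insert 17 -> lo=[1, 2, 10, 11] hi=[17, 17, 23, 27] -> (len(lo)=4, len(hi)=4, max(lo)=11)

Answer: (1,0,17) (1,1,17) (2,1,17) (2,2,17) (3,2,17) (3,3,11) (4,3,11) (4,4,11)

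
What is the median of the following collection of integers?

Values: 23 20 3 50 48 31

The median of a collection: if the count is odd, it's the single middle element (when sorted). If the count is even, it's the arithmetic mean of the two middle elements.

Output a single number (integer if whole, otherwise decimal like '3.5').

Answer: 27

Derivation:
Step 1: insert 23 -> lo=[23] (size 1, max 23) hi=[] (size 0) -> median=23
Step 2: insert 20 -> lo=[20] (size 1, max 20) hi=[23] (size 1, min 23) -> median=21.5
Step 3: insert 3 -> lo=[3, 20] (size 2, max 20) hi=[23] (size 1, min 23) -> median=20
Step 4: insert 50 -> lo=[3, 20] (size 2, max 20) hi=[23, 50] (size 2, min 23) -> median=21.5
Step 5: insert 48 -> lo=[3, 20, 23] (size 3, max 23) hi=[48, 50] (size 2, min 48) -> median=23
Step 6: insert 31 -> lo=[3, 20, 23] (size 3, max 23) hi=[31, 48, 50] (size 3, min 31) -> median=27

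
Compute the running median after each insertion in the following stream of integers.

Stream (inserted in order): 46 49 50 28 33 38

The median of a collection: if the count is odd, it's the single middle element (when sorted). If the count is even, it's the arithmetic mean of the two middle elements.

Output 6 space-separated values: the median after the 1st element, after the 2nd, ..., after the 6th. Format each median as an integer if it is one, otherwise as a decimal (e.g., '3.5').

Step 1: insert 46 -> lo=[46] (size 1, max 46) hi=[] (size 0) -> median=46
Step 2: insert 49 -> lo=[46] (size 1, max 46) hi=[49] (size 1, min 49) -> median=47.5
Step 3: insert 50 -> lo=[46, 49] (size 2, max 49) hi=[50] (size 1, min 50) -> median=49
Step 4: insert 28 -> lo=[28, 46] (size 2, max 46) hi=[49, 50] (size 2, min 49) -> median=47.5
Step 5: insert 33 -> lo=[28, 33, 46] (size 3, max 46) hi=[49, 50] (size 2, min 49) -> median=46
Step 6: insert 38 -> lo=[28, 33, 38] (size 3, max 38) hi=[46, 49, 50] (size 3, min 46) -> median=42

Answer: 46 47.5 49 47.5 46 42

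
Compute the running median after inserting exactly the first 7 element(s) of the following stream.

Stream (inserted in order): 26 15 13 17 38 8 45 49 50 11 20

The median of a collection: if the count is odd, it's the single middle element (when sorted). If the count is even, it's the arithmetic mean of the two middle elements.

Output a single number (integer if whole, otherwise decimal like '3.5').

Step 1: insert 26 -> lo=[26] (size 1, max 26) hi=[] (size 0) -> median=26
Step 2: insert 15 -> lo=[15] (size 1, max 15) hi=[26] (size 1, min 26) -> median=20.5
Step 3: insert 13 -> lo=[13, 15] (size 2, max 15) hi=[26] (size 1, min 26) -> median=15
Step 4: insert 17 -> lo=[13, 15] (size 2, max 15) hi=[17, 26] (size 2, min 17) -> median=16
Step 5: insert 38 -> lo=[13, 15, 17] (size 3, max 17) hi=[26, 38] (size 2, min 26) -> median=17
Step 6: insert 8 -> lo=[8, 13, 15] (size 3, max 15) hi=[17, 26, 38] (size 3, min 17) -> median=16
Step 7: insert 45 -> lo=[8, 13, 15, 17] (size 4, max 17) hi=[26, 38, 45] (size 3, min 26) -> median=17

Answer: 17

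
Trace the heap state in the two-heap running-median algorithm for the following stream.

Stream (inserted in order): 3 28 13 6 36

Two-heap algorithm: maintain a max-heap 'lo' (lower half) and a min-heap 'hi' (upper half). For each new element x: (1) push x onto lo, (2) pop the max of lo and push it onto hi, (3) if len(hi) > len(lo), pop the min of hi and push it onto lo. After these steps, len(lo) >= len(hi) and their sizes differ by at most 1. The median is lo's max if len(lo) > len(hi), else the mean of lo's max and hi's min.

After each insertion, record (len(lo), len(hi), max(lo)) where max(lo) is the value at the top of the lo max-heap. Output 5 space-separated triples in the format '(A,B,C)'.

Step 1: insert 3 -> lo=[3] hi=[] -> (len(lo)=1, len(hi)=0, max(lo)=3)
Step 2: insert 28 -> lo=[3] hi=[28] -> (len(lo)=1, len(hi)=1, max(lo)=3)
Step 3: insert 13 -> lo=[3, 13] hi=[28] -> (len(lo)=2, len(hi)=1, max(lo)=13)
Step 4: insert 6 -> lo=[3, 6] hi=[13, 28] -> (len(lo)=2, len(hi)=2, max(lo)=6)
Step 5: insert 36 -> lo=[3, 6, 13] hi=[28, 36] -> (len(lo)=3, len(hi)=2, max(lo)=13)

Answer: (1,0,3) (1,1,3) (2,1,13) (2,2,6) (3,2,13)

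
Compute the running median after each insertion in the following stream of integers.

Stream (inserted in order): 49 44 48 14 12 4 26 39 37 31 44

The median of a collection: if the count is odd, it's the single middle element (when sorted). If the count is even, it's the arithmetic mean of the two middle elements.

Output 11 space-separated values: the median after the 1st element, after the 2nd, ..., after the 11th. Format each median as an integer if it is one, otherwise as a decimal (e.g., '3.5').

Answer: 49 46.5 48 46 44 29 26 32.5 37 34 37

Derivation:
Step 1: insert 49 -> lo=[49] (size 1, max 49) hi=[] (size 0) -> median=49
Step 2: insert 44 -> lo=[44] (size 1, max 44) hi=[49] (size 1, min 49) -> median=46.5
Step 3: insert 48 -> lo=[44, 48] (size 2, max 48) hi=[49] (size 1, min 49) -> median=48
Step 4: insert 14 -> lo=[14, 44] (size 2, max 44) hi=[48, 49] (size 2, min 48) -> median=46
Step 5: insert 12 -> lo=[12, 14, 44] (size 3, max 44) hi=[48, 49] (size 2, min 48) -> median=44
Step 6: insert 4 -> lo=[4, 12, 14] (size 3, max 14) hi=[44, 48, 49] (size 3, min 44) -> median=29
Step 7: insert 26 -> lo=[4, 12, 14, 26] (size 4, max 26) hi=[44, 48, 49] (size 3, min 44) -> median=26
Step 8: insert 39 -> lo=[4, 12, 14, 26] (size 4, max 26) hi=[39, 44, 48, 49] (size 4, min 39) -> median=32.5
Step 9: insert 37 -> lo=[4, 12, 14, 26, 37] (size 5, max 37) hi=[39, 44, 48, 49] (size 4, min 39) -> median=37
Step 10: insert 31 -> lo=[4, 12, 14, 26, 31] (size 5, max 31) hi=[37, 39, 44, 48, 49] (size 5, min 37) -> median=34
Step 11: insert 44 -> lo=[4, 12, 14, 26, 31, 37] (size 6, max 37) hi=[39, 44, 44, 48, 49] (size 5, min 39) -> median=37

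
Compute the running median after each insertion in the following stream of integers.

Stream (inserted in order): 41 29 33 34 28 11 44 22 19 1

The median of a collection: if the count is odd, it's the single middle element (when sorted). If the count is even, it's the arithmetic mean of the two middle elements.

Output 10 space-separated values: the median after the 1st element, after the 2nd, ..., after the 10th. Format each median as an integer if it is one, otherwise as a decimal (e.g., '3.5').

Answer: 41 35 33 33.5 33 31 33 31 29 28.5

Derivation:
Step 1: insert 41 -> lo=[41] (size 1, max 41) hi=[] (size 0) -> median=41
Step 2: insert 29 -> lo=[29] (size 1, max 29) hi=[41] (size 1, min 41) -> median=35
Step 3: insert 33 -> lo=[29, 33] (size 2, max 33) hi=[41] (size 1, min 41) -> median=33
Step 4: insert 34 -> lo=[29, 33] (size 2, max 33) hi=[34, 41] (size 2, min 34) -> median=33.5
Step 5: insert 28 -> lo=[28, 29, 33] (size 3, max 33) hi=[34, 41] (size 2, min 34) -> median=33
Step 6: insert 11 -> lo=[11, 28, 29] (size 3, max 29) hi=[33, 34, 41] (size 3, min 33) -> median=31
Step 7: insert 44 -> lo=[11, 28, 29, 33] (size 4, max 33) hi=[34, 41, 44] (size 3, min 34) -> median=33
Step 8: insert 22 -> lo=[11, 22, 28, 29] (size 4, max 29) hi=[33, 34, 41, 44] (size 4, min 33) -> median=31
Step 9: insert 19 -> lo=[11, 19, 22, 28, 29] (size 5, max 29) hi=[33, 34, 41, 44] (size 4, min 33) -> median=29
Step 10: insert 1 -> lo=[1, 11, 19, 22, 28] (size 5, max 28) hi=[29, 33, 34, 41, 44] (size 5, min 29) -> median=28.5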